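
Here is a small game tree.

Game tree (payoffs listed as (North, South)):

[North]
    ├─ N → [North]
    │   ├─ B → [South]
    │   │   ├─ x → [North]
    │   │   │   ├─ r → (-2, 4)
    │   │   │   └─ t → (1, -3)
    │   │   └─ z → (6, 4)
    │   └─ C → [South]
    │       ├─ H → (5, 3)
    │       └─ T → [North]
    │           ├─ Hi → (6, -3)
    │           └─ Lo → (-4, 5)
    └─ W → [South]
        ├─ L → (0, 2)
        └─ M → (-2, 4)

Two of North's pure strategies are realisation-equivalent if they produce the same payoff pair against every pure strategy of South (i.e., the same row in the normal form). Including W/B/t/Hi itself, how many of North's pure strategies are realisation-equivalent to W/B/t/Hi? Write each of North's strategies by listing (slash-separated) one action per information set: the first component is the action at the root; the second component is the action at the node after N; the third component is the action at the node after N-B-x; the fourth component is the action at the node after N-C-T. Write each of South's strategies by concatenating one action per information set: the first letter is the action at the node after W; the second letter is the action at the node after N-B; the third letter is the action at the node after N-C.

8

Row for W/B/t/Hi (columns LxH, LxT, LzH, LzT, MxH, MxT, MzH, MzT): (0,2) (0,2) (0,2) (0,2) (-2,4) (-2,4) (-2,4) (-2,4).
Under W/B/t/Hi, North's choice at the node after N and at the node after N-B-x and at the node after N-C-T can never be reached regardless of what South does, so varying those choices leaves every outcome unchanged.
Holding the reachable choices fixed and varying the unreachable ones freely already gives 2 × 2 × 2 = 8 equivalent strategies.
No other strategy reproduces this row, so those 8 are the full class: W/B/r/Hi, W/B/r/Lo, W/B/t/Hi, W/B/t/Lo, W/C/r/Hi, W/C/r/Lo, W/C/t/Hi, W/C/t/Lo.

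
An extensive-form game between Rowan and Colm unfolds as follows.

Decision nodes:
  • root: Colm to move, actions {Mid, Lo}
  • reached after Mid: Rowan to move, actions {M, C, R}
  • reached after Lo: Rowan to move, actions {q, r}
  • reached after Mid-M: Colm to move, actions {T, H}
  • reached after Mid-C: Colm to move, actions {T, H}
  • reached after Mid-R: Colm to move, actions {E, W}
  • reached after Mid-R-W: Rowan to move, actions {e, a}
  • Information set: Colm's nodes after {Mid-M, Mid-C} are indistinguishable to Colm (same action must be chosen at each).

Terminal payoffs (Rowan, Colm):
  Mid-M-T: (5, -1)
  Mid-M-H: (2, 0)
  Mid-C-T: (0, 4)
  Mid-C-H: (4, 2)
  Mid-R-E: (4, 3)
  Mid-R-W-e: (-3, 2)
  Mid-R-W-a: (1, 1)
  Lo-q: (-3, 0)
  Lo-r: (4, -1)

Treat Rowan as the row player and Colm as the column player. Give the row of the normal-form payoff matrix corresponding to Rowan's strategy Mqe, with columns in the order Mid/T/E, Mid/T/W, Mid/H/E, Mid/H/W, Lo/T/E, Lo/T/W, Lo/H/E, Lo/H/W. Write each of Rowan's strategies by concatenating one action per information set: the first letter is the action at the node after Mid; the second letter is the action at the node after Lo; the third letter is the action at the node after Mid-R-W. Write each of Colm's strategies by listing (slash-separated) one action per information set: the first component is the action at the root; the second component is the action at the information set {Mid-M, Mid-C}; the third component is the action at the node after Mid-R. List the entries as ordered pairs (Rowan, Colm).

vs Mid/T/E: Colm plays Mid → Rowan plays M at [Mid] → Colm plays T at [Mid-M] → (5, -1)
vs Mid/T/W: Colm plays Mid → Rowan plays M at [Mid] → Colm plays T at [Mid-M] → (5, -1)
vs Mid/H/E: Colm plays Mid → Rowan plays M at [Mid] → Colm plays H at [Mid-M] → (2, 0)
vs Mid/H/W: Colm plays Mid → Rowan plays M at [Mid] → Colm plays H at [Mid-M] → (2, 0)
vs Lo/T/E: Colm plays Lo → Rowan plays q at [Lo] → (-3, 0)
vs Lo/T/W: Colm plays Lo → Rowan plays q at [Lo] → (-3, 0)
vs Lo/H/E: Colm plays Lo → Rowan plays q at [Lo] → (-3, 0)
vs Lo/H/W: Colm plays Lo → Rowan plays q at [Lo] → (-3, 0)

(5,-1) (5,-1) (2,0) (2,0) (-3,0) (-3,0) (-3,0) (-3,0)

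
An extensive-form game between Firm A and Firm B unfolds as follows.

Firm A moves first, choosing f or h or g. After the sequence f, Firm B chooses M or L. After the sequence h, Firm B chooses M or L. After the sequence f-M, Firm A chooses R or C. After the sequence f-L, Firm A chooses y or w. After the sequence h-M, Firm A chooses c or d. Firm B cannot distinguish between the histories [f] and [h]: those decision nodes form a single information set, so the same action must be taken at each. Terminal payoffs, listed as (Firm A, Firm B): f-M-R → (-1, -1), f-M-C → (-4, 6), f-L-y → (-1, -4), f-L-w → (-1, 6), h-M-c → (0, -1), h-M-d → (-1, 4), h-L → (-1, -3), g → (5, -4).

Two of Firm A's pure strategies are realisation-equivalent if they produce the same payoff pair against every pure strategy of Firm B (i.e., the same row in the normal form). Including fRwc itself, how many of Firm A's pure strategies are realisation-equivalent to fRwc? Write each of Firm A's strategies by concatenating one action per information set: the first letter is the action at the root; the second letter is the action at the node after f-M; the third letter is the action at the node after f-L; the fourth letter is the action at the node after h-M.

2

Row for fRwc (columns M, L): (-1,-1) (-1,6).
Under fRwc, Firm A's choice at the node after h-M can never be reached regardless of what Firm B does, so varying those choices leaves every outcome unchanged.
Holding the reachable choices fixed and varying the unreachable one freely already gives 2 equivalent strategies.
No other strategy reproduces this row, so those 2 are the full class: fRwc, fRwd.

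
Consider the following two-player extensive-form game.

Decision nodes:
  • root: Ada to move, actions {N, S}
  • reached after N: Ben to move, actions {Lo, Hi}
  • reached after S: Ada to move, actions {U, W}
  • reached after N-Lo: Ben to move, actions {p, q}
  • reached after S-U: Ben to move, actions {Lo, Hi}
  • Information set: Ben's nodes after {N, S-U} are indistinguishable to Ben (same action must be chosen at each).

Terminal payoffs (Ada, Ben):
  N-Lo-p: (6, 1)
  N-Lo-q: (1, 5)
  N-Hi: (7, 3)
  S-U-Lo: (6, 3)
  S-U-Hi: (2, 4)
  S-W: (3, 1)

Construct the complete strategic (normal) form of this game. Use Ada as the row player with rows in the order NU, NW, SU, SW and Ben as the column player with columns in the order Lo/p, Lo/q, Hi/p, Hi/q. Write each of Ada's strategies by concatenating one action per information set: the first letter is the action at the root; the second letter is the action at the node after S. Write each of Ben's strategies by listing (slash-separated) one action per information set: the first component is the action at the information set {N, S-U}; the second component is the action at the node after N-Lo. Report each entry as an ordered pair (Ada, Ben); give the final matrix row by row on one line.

         Lo/p     Lo/q     Hi/p     Hi/q
  NU    (6,1)    (1,5)    (7,3)    (7,3)
  NW    (6,1)    (1,5)    (7,3)    (7,3)
  SU    (6,3)    (6,3)    (2,4)    (2,4)
  SW    (3,1)    (3,1)    (3,1)    (3,1)

NU: (6,1) (1,5) (7,3) (7,3) | NW: (6,1) (1,5) (7,3) (7,3) | SU: (6,3) (6,3) (2,4) (2,4) | SW: (3,1) (3,1) (3,1) (3,1)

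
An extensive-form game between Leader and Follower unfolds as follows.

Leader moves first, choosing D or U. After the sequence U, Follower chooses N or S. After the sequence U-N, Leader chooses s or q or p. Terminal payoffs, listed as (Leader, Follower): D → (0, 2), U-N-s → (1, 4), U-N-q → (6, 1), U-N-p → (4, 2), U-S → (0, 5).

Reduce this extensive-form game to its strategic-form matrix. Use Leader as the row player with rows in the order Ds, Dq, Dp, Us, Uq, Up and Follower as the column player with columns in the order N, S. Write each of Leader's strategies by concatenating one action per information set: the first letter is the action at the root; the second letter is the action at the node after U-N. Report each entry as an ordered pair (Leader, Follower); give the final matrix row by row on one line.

Ds: (0,2) (0,2) | Dq: (0,2) (0,2) | Dp: (0,2) (0,2) | Us: (1,4) (0,5) | Uq: (6,1) (0,5) | Up: (4,2) (0,5)

            N        S
  Ds    (0,2)    (0,2)
  Dq    (0,2)    (0,2)
  Dp    (0,2)    (0,2)
  Us    (1,4)    (0,5)
  Uq    (6,1)    (0,5)
  Up    (4,2)    (0,5)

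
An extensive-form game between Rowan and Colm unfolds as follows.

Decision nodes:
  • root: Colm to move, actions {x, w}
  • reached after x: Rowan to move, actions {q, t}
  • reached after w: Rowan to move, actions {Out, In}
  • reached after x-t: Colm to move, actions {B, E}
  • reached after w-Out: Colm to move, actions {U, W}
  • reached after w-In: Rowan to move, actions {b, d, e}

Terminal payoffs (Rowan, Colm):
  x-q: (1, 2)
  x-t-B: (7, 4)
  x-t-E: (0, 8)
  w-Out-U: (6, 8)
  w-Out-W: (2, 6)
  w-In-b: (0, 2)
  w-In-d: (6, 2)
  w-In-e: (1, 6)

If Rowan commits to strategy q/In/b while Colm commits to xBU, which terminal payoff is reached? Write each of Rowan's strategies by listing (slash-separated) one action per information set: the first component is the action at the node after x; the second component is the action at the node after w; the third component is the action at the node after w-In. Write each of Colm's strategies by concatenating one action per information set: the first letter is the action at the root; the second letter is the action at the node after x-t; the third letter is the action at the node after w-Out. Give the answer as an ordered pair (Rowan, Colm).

Trace the play path from the root:
  Colm plays x
  Rowan plays q at [x]
→ terminal payoff (1, 2).
(Rowan's choice at the node after w is never reached on this path, so it doesn't affect the outcome.)

(1, 2)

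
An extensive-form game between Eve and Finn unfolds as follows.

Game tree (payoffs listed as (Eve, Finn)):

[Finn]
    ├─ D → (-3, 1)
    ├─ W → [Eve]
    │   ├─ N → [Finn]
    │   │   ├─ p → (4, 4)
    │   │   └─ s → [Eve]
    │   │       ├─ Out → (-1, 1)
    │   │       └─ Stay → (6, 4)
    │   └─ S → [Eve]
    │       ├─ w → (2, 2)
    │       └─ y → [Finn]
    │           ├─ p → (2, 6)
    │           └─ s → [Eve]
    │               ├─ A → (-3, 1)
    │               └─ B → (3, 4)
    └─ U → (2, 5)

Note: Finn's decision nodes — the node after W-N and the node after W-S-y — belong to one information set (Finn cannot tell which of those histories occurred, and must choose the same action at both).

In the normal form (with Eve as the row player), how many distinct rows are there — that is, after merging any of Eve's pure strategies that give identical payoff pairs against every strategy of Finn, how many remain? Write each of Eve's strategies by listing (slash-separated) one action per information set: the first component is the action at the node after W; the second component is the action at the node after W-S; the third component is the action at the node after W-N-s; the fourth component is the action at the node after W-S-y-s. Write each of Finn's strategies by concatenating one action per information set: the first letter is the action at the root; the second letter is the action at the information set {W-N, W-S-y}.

Eve has 16 pure strategies: N/w/Out/A, N/w/Out/B, N/w/Stay/A, N/w/Stay/B, N/y/Out/A, N/y/Out/B, N/y/Stay/A, N/y/Stay/B, S/w/Out/A, S/w/Out/B, S/w/Stay/A, S/w/Stay/B, S/y/Out/A, S/y/Out/B, S/y/Stay/A, S/y/Stay/B. Columns: Dp, Ds, Wp, Ws, Up, Us.
{N/w/Out/A, N/w/Out/B, N/y/Out/A, N/y/Out/B} → row (-3,1) (-3,1) (4,4) (-1,1) (2,5) (2,5)
{N/w/Stay/A, N/w/Stay/B, N/y/Stay/A, N/y/Stay/B} → row (-3,1) (-3,1) (4,4) (6,4) (2,5) (2,5)
{S/w/Out/A, S/w/Out/B, S/w/Stay/A, S/w/Stay/B} → row (-3,1) (-3,1) (2,2) (2,2) (2,5) (2,5)
{S/y/Out/A, S/y/Stay/A} → row (-3,1) (-3,1) (2,6) (-3,1) (2,5) (2,5)
{S/y/Out/B, S/y/Stay/B} → row (-3,1) (-3,1) (2,6) (3,4) (2,5) (2,5)
That's 5 distinct rows out of 16 strategies.

5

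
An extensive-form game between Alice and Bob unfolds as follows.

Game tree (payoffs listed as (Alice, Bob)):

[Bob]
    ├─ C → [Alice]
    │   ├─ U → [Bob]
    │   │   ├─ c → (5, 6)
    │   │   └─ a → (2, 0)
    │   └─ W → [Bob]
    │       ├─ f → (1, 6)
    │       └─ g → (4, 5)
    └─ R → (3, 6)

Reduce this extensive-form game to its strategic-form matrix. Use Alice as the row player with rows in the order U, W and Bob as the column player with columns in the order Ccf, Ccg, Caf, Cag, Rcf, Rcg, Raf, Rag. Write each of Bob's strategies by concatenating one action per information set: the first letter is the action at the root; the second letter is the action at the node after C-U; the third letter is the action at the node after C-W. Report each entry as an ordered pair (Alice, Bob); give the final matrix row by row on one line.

U: (5,6) (5,6) (2,0) (2,0) (3,6) (3,6) (3,6) (3,6) | W: (1,6) (4,5) (1,6) (4,5) (3,6) (3,6) (3,6) (3,6)

          Ccf      Ccg      Caf      Cag      Rcf      Rcg      Raf      Rag
   U    (5,6)    (5,6)    (2,0)    (2,0)    (3,6)    (3,6)    (3,6)    (3,6)
   W    (1,6)    (4,5)    (1,6)    (4,5)    (3,6)    (3,6)    (3,6)    (3,6)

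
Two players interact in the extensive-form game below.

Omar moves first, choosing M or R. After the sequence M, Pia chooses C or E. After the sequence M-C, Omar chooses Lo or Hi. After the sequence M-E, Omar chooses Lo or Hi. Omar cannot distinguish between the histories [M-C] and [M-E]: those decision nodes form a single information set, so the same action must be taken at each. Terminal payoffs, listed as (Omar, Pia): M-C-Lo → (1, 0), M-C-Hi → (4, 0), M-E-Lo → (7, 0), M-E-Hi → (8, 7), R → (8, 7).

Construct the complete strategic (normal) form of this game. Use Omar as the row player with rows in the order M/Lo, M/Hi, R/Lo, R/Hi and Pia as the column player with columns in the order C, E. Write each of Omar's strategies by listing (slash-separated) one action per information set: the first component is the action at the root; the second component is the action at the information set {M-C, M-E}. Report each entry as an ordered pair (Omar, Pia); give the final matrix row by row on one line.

M/Lo: (1,0) (7,0) | M/Hi: (4,0) (8,7) | R/Lo: (8,7) (8,7) | R/Hi: (8,7) (8,7)

            C        E
M/Lo    (1,0)    (7,0)
M/Hi    (4,0)    (8,7)
R/Lo    (8,7)    (8,7)
R/Hi    (8,7)    (8,7)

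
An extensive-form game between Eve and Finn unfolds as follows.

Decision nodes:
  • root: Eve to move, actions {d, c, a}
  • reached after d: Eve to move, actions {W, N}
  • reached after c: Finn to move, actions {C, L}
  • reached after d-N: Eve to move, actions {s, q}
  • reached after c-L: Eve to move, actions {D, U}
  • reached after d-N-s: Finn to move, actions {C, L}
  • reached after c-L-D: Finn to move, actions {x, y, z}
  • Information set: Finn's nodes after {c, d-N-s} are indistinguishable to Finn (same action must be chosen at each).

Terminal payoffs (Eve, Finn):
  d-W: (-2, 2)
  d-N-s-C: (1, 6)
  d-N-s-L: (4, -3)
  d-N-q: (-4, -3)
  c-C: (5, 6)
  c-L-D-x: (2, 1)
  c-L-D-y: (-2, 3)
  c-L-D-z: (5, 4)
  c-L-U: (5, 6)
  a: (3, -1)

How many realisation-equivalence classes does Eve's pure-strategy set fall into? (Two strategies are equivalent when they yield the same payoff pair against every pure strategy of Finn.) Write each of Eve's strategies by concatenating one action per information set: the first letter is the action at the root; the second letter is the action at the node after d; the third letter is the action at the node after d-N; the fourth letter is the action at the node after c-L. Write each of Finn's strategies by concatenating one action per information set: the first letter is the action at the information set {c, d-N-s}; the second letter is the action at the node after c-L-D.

Eve has 24 pure strategies: dWsD, dWsU, dWqD, dWqU, dNsD, dNsU, dNqD, dNqU, cWsD, cWsU, cWqD, cWqU, cNsD, cNsU, cNqD, cNqU, aWsD, aWsU, aWqD, aWqU, aNsD, aNsU, aNqD, aNqU. Columns: Cx, Cy, Cz, Lx, Ly, Lz.
{dWsD, dWsU, dWqD, dWqU} → row (-2,2) (-2,2) (-2,2) (-2,2) (-2,2) (-2,2)
{dNsD, dNsU} → row (1,6) (1,6) (1,6) (4,-3) (4,-3) (4,-3)
{dNqD, dNqU} → row (-4,-3) (-4,-3) (-4,-3) (-4,-3) (-4,-3) (-4,-3)
{cWsD, cWqD, cNsD, cNqD} → row (5,6) (5,6) (5,6) (2,1) (-2,3) (5,4)
{cWsU, cWqU, cNsU, cNqU} → row (5,6) (5,6) (5,6) (5,6) (5,6) (5,6)
{aWsD, aWsU, aWqD, aWqU, aNsD, aNsU, aNqD, aNqU} → row (3,-1) (3,-1) (3,-1) (3,-1) (3,-1) (3,-1)
That's 6 distinct rows out of 24 strategies.

6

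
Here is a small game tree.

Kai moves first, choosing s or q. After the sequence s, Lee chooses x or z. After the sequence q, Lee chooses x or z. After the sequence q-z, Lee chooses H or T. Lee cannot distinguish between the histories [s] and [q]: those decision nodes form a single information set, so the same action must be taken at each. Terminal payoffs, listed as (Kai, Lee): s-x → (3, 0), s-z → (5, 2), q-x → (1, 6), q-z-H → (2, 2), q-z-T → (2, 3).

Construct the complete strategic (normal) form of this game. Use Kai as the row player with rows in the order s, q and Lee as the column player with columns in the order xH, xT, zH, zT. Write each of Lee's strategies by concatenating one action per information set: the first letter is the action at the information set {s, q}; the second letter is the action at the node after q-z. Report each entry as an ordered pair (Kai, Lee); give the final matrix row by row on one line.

Row s: xH→(3,0), xT→(3,0), zH→(5,2), zT→(5,2)
Row q: xH→(1,6), xT→(1,6), zH→(2,2), zT→(2,3)

s: (3,0) (3,0) (5,2) (5,2) | q: (1,6) (1,6) (2,2) (2,3)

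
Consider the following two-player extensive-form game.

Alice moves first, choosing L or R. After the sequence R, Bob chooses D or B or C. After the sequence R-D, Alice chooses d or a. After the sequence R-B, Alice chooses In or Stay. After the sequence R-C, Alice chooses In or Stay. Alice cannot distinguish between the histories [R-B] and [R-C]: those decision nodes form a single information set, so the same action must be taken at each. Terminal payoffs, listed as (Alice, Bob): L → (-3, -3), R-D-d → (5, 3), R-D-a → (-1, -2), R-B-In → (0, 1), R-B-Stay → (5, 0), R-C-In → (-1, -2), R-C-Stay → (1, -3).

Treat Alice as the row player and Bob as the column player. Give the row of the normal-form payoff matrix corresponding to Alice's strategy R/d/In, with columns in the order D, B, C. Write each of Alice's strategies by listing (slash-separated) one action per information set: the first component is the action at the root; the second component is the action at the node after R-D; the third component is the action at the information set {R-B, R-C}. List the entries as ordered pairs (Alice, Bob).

(5,3) (0,1) (-1,-2)

vs D: Alice plays R → Bob plays D at [R] → Alice plays d at [R-D] → (5, 3)
vs B: Alice plays R → Bob plays B at [R] → Alice plays In at [R-B] → (0, 1)
vs C: Alice plays R → Bob plays C at [R] → Alice plays In at [R-C] → (-1, -2)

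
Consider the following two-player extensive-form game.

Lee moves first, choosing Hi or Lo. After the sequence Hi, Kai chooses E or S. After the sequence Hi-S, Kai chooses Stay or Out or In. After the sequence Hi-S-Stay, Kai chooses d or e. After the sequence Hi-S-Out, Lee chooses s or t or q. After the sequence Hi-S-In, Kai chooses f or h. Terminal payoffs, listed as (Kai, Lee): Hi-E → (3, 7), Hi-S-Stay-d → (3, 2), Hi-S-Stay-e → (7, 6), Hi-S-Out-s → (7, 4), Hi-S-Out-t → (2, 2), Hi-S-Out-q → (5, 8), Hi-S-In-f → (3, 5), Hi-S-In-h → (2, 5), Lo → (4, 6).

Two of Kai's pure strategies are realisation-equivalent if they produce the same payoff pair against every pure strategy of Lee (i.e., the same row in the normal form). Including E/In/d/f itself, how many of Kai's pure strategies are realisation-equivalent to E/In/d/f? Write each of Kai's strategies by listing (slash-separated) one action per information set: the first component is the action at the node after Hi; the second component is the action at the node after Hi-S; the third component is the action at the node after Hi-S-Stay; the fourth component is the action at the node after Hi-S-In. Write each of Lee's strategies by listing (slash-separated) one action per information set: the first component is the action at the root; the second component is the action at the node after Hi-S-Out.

12

Row for E/In/d/f (columns Hi/s, Hi/t, Hi/q, Lo/s, Lo/t, Lo/q): (3,7) (3,7) (3,7) (4,6) (4,6) (4,6).
Under E/In/d/f, Kai's choice at the node after Hi-S and at the node after Hi-S-Stay and at the node after Hi-S-In can never be reached regardless of what Lee does, so varying those choices leaves every outcome unchanged.
Holding the reachable choices fixed and varying the unreachable ones freely already gives 3 × 2 × 2 = 12 equivalent strategies.
No other strategy reproduces this row, so those 12 are the full class: E/Stay/d/f, E/Stay/d/h, E/Stay/e/f, E/Stay/e/h, E/Out/d/f, E/Out/d/h, E/Out/e/f, E/Out/e/h, E/In/d/f, E/In/d/h, E/In/e/f, E/In/e/h.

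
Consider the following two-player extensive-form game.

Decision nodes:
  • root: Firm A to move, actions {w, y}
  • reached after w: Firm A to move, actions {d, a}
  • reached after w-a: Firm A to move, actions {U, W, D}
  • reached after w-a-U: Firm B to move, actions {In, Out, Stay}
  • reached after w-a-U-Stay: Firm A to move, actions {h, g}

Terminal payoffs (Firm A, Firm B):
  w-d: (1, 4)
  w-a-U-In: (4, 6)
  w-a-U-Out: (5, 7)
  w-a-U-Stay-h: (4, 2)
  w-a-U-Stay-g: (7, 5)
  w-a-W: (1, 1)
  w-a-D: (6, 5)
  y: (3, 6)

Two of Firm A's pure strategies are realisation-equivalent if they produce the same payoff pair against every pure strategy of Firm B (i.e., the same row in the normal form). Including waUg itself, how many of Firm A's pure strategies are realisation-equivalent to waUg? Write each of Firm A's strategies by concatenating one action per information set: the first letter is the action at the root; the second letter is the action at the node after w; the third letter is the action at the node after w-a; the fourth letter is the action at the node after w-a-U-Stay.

1

Row for waUg (columns In, Out, Stay): (4,6) (5,7) (7,5).
Every one of Firm A's information sets is on the play path for some reply by Firm B when Firm A follows waUg.
Changing the action at any of them therefore changes at least one column, so only waUg itself gives this row.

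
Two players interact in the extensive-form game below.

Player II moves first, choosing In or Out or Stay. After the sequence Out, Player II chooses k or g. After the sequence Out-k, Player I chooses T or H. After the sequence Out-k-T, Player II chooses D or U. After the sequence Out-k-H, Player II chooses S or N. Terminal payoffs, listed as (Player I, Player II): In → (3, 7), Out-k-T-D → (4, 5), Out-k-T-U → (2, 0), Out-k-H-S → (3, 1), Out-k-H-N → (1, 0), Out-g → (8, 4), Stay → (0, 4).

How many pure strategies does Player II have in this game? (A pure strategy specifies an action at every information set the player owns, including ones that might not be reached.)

Player II owns the root with actions {In, Out, Stay} — three choices.
Player II owns the node after Out with actions {k, g} — two choices.
Player II owns the node after Out-k-T with actions {D, U} — two choices.
Player II owns the node after Out-k-H with actions {S, N} — two choices.
A pure strategy fixes one action at each information set independently, so the count is the product 3 × 2 × 2 × 2 = 24.
(For reference, Player I has 2 pure strategies, giving a 24×2 normal-form matrix.)

24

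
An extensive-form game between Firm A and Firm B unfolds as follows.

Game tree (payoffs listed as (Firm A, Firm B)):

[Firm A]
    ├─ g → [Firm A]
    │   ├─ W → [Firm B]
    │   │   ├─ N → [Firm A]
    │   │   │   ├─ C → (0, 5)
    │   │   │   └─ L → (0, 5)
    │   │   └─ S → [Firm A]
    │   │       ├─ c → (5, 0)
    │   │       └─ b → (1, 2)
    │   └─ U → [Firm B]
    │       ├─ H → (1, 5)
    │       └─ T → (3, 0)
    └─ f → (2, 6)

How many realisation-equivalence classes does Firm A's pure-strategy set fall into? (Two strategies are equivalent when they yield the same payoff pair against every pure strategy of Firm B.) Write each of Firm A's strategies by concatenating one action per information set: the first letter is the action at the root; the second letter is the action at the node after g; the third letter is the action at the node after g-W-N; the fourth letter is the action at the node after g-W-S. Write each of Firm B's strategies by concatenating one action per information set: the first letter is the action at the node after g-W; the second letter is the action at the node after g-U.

Firm A has 16 pure strategies: gWCc, gWCb, gWLc, gWLb, gUCc, gUCb, gULc, gULb, fWCc, fWCb, fWLc, fWLb, fUCc, fUCb, fULc, fULb. Columns: NH, NT, SH, ST.
{gWCc, gWLc} → row (0,5) (0,5) (5,0) (5,0)
{gWCb, gWLb} → row (0,5) (0,5) (1,2) (1,2)
{gUCc, gUCb, gULc, gULb} → row (1,5) (3,0) (1,5) (3,0)
{fWCc, fWCb, fWLc, fWLb, fUCc, fUCb, fULc, fULb} → row (2,6) (2,6) (2,6) (2,6)
That's 4 distinct rows out of 16 strategies.

4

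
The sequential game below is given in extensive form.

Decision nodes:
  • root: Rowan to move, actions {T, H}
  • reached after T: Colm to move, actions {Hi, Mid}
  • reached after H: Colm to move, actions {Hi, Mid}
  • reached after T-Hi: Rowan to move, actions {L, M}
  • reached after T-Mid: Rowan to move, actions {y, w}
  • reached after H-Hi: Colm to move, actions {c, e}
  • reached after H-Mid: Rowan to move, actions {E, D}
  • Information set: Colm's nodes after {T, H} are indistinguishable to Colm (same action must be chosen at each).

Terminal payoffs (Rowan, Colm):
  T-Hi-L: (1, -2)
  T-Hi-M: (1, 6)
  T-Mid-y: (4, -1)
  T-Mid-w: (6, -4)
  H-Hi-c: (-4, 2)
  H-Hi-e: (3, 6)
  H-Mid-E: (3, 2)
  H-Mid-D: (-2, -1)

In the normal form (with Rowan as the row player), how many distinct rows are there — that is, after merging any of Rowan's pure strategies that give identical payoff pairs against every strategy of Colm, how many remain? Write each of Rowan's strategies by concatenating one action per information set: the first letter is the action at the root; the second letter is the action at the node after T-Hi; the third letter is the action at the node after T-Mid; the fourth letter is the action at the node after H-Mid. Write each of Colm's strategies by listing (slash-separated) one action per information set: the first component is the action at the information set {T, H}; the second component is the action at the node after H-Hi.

Rowan has 16 pure strategies: TLyE, TLyD, TLwE, TLwD, TMyE, TMyD, TMwE, TMwD, HLyE, HLyD, HLwE, HLwD, HMyE, HMyD, HMwE, HMwD. Columns: Hi/c, Hi/e, Mid/c, Mid/e.
{TLyE, TLyD} → row (1,-2) (1,-2) (4,-1) (4,-1)
{TLwE, TLwD} → row (1,-2) (1,-2) (6,-4) (6,-4)
{TMyE, TMyD} → row (1,6) (1,6) (4,-1) (4,-1)
{TMwE, TMwD} → row (1,6) (1,6) (6,-4) (6,-4)
{HLyE, HLwE, HMyE, HMwE} → row (-4,2) (3,6) (3,2) (3,2)
{HLyD, HLwD, HMyD, HMwD} → row (-4,2) (3,6) (-2,-1) (-2,-1)
That's 6 distinct rows out of 16 strategies.

6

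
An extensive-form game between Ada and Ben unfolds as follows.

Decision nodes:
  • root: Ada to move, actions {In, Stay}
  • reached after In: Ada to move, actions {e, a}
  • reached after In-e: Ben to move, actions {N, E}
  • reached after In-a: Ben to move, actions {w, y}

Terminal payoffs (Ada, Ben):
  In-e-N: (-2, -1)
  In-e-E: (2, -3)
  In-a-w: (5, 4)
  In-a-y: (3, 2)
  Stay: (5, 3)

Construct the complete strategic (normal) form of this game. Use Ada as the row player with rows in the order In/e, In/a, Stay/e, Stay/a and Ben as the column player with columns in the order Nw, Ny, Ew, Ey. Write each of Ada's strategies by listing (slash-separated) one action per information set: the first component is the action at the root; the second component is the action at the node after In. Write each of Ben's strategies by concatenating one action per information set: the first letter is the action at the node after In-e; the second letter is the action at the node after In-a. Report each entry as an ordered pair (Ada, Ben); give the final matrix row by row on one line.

             Nw       Ny       Ew       Ey
  In/e  (-2,-1)  (-2,-1)   (2,-3)   (2,-3)
  In/a    (5,4)    (3,2)    (5,4)    (3,2)
Stay/e    (5,3)    (5,3)    (5,3)    (5,3)
Stay/a    (5,3)    (5,3)    (5,3)    (5,3)

In/e: (-2,-1) (-2,-1) (2,-3) (2,-3) | In/a: (5,4) (3,2) (5,4) (3,2) | Stay/e: (5,3) (5,3) (5,3) (5,3) | Stay/a: (5,3) (5,3) (5,3) (5,3)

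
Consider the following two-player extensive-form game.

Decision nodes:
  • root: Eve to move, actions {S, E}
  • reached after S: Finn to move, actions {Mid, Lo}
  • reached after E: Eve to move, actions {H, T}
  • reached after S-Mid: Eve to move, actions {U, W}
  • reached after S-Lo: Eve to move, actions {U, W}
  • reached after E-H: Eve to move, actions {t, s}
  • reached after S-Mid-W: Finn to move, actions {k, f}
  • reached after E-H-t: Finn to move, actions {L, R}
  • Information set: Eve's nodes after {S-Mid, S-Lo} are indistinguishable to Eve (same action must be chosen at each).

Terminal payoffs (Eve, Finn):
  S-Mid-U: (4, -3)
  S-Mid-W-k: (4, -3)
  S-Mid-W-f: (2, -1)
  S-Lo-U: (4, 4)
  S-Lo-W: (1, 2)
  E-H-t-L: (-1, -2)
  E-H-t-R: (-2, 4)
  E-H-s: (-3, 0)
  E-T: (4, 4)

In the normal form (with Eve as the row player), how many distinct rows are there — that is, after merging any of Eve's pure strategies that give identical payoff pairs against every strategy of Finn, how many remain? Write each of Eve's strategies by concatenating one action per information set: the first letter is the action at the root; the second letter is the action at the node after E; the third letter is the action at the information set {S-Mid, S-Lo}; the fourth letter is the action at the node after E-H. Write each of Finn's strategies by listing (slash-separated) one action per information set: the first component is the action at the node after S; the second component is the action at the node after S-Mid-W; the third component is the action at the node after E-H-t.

5

Eve has 16 pure strategies: SHUt, SHUs, SHWt, SHWs, STUt, STUs, STWt, STWs, EHUt, EHUs, EHWt, EHWs, ETUt, ETUs, ETWt, ETWs. Columns: Mid/k/L, Mid/k/R, Mid/f/L, Mid/f/R, Lo/k/L, Lo/k/R, Lo/f/L, Lo/f/R.
{SHUt, SHUs, STUt, STUs} → row (4,-3) (4,-3) (4,-3) (4,-3) (4,4) (4,4) (4,4) (4,4)
{SHWt, SHWs, STWt, STWs} → row (4,-3) (4,-3) (2,-1) (2,-1) (1,2) (1,2) (1,2) (1,2)
{EHUt, EHWt} → row (-1,-2) (-2,4) (-1,-2) (-2,4) (-1,-2) (-2,4) (-1,-2) (-2,4)
{EHUs, EHWs} → row (-3,0) (-3,0) (-3,0) (-3,0) (-3,0) (-3,0) (-3,0) (-3,0)
{ETUt, ETUs, ETWt, ETWs} → row (4,4) (4,4) (4,4) (4,4) (4,4) (4,4) (4,4) (4,4)
That's 5 distinct rows out of 16 strategies.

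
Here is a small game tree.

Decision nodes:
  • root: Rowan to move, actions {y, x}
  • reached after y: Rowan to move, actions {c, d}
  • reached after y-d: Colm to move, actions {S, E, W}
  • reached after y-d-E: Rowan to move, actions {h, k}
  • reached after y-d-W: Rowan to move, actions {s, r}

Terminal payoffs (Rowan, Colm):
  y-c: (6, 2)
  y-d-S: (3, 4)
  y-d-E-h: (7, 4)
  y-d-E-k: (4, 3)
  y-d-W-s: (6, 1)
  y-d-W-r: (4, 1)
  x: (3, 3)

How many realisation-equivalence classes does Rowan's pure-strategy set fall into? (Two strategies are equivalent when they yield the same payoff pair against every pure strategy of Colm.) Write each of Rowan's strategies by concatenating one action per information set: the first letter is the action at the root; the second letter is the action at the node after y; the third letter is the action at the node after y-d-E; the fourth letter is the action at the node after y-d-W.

Rowan has 16 pure strategies: ychs, ychr, ycks, yckr, ydhs, ydhr, ydks, ydkr, xchs, xchr, xcks, xckr, xdhs, xdhr, xdks, xdkr. Columns: S, E, W.
{ychs, ychr, ycks, yckr} → row (6,2) (6,2) (6,2)
{ydhs} → row (3,4) (7,4) (6,1)
{ydhr} → row (3,4) (7,4) (4,1)
{ydks} → row (3,4) (4,3) (6,1)
{ydkr} → row (3,4) (4,3) (4,1)
{xchs, xchr, xcks, xckr, xdhs, xdhr, xdks, xdkr} → row (3,3) (3,3) (3,3)
That's 6 distinct rows out of 16 strategies.

6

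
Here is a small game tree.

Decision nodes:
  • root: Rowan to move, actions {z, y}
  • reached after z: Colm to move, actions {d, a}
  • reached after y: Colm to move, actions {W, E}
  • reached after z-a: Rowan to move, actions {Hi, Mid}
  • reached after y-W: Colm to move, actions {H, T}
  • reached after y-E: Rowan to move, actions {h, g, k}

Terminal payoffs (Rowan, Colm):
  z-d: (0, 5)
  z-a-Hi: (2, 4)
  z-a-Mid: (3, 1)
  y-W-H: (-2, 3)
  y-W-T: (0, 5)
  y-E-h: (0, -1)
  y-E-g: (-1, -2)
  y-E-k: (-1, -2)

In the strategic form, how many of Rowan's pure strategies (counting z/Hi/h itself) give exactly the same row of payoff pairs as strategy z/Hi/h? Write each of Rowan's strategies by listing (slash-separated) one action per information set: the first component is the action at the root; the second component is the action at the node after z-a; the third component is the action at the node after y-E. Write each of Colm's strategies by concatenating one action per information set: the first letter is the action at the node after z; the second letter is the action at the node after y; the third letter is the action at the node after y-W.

3

Row for z/Hi/h (columns dWH, dWT, dEH, dET, aWH, aWT, aEH, aET): (0,5) (0,5) (0,5) (0,5) (2,4) (2,4) (2,4) (2,4).
Under z/Hi/h, Rowan's choice at the node after y-E can never be reached regardless of what Colm does, so varying those choices leaves every outcome unchanged.
Holding the reachable choices fixed and varying the unreachable one freely already gives 3 equivalent strategies.
No other strategy reproduces this row, so those 3 are the full class: z/Hi/h, z/Hi/g, z/Hi/k.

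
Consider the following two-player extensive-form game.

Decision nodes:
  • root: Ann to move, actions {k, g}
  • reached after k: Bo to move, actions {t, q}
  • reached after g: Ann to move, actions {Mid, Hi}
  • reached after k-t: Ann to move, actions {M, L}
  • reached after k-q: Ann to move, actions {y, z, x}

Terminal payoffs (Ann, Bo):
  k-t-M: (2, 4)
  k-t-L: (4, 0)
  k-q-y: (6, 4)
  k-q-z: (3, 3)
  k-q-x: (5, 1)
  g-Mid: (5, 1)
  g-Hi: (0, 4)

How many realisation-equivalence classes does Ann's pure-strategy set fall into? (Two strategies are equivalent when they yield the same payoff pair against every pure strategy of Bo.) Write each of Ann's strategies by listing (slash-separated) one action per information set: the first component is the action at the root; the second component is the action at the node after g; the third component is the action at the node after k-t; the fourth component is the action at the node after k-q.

8

Ann has 24 pure strategies: k/Mid/M/y, k/Mid/M/z, k/Mid/M/x, k/Mid/L/y, k/Mid/L/z, k/Mid/L/x, k/Hi/M/y, k/Hi/M/z, k/Hi/M/x, k/Hi/L/y, k/Hi/L/z, k/Hi/L/x, g/Mid/M/y, g/Mid/M/z, g/Mid/M/x, g/Mid/L/y, g/Mid/L/z, g/Mid/L/x, g/Hi/M/y, g/Hi/M/z, g/Hi/M/x, g/Hi/L/y, g/Hi/L/z, g/Hi/L/x. Columns: t, q.
{k/Mid/M/y, k/Hi/M/y} → row (2,4) (6,4)
{k/Mid/M/z, k/Hi/M/z} → row (2,4) (3,3)
{k/Mid/M/x, k/Hi/M/x} → row (2,4) (5,1)
{k/Mid/L/y, k/Hi/L/y} → row (4,0) (6,4)
{k/Mid/L/z, k/Hi/L/z} → row (4,0) (3,3)
{k/Mid/L/x, k/Hi/L/x} → row (4,0) (5,1)
{g/Mid/M/y, g/Mid/M/z, g/Mid/M/x, g/Mid/L/y, g/Mid/L/z, g/Mid/L/x} → row (5,1) (5,1)
{g/Hi/M/y, g/Hi/M/z, g/Hi/M/x, g/Hi/L/y, g/Hi/L/z, g/Hi/L/x} → row (0,4) (0,4)
That's 8 distinct rows out of 24 strategies.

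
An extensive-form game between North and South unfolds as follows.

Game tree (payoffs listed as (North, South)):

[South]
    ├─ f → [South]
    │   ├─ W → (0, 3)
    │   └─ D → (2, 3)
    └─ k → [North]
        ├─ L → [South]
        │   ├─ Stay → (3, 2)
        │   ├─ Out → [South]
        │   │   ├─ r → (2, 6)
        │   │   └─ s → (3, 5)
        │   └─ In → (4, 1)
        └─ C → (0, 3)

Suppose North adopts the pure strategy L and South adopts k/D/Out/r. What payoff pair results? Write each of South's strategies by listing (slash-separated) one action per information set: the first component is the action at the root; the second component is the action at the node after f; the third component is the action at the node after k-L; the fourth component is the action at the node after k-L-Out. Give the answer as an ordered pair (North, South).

(2, 6)

Trace the play path from the root:
  South plays k
  North plays L at [k]
  South plays Out at [k-L]
  South plays r at [k-L-Out]
→ terminal payoff (2, 6).
(South's choice at the node after f is never reached on this path, so it doesn't affect the outcome.)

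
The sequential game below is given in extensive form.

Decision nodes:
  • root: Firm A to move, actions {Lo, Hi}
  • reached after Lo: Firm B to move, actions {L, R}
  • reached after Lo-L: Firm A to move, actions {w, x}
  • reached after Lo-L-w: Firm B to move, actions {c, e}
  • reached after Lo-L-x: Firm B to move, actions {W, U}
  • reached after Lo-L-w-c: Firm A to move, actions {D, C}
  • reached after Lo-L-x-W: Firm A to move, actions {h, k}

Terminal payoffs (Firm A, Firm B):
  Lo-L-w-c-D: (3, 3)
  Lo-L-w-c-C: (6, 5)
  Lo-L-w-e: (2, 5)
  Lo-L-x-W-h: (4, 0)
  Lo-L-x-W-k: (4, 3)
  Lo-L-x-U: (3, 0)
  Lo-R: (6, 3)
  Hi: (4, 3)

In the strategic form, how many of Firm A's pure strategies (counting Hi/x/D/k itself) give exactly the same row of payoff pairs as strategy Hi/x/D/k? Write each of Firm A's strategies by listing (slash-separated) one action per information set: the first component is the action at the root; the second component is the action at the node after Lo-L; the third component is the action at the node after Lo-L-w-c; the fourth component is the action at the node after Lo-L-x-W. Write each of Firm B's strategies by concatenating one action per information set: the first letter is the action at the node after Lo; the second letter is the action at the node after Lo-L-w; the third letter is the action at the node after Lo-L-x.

Row for Hi/x/D/k (columns LcW, LcU, LeW, LeU, RcW, RcU, ReW, ReU): (4,3) (4,3) (4,3) (4,3) (4,3) (4,3) (4,3) (4,3).
Under Hi/x/D/k, Firm A's choice at the node after Lo-L and at the node after Lo-L-w-c and at the node after Lo-L-x-W can never be reached regardless of what Firm B does, so varying those choices leaves every outcome unchanged.
Holding the reachable choices fixed and varying the unreachable ones freely already gives 2 × 2 × 2 = 8 equivalent strategies.
No other strategy reproduces this row, so those 8 are the full class: Hi/w/D/h, Hi/w/D/k, Hi/w/C/h, Hi/w/C/k, Hi/x/D/h, Hi/x/D/k, Hi/x/C/h, Hi/x/C/k.

8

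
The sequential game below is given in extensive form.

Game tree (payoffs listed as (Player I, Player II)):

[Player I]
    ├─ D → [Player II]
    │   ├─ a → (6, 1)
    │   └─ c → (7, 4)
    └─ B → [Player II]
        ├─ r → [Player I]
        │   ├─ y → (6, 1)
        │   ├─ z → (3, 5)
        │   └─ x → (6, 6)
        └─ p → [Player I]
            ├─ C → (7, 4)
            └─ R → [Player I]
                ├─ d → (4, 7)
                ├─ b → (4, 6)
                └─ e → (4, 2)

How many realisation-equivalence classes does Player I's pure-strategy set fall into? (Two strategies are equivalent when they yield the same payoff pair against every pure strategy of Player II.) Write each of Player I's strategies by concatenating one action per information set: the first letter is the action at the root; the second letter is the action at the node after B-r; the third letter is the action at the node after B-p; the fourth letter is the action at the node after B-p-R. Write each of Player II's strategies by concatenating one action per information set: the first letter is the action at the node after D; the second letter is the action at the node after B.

13

Player I has 36 pure strategies: DyCd, DyCb, DyCe, DyRd, DyRb, DyRe, DzCd, DzCb, DzCe, DzRd, DzRb, DzRe, DxCd, DxCb, DxCe, DxRd, DxRb, DxRe, ByCd, ByCb, ByCe, ByRd, ByRb, ByRe, BzCd, BzCb, BzCe, BzRd, BzRb, BzRe, BxCd, BxCb, BxCe, BxRd, BxRb, BxRe. Columns: ar, ap, cr, cp.
{DyCd, DyCb, DyCe, DyRd, DyRb, DyRe, DzCd, DzCb, DzCe, DzRd, DzRb, DzRe, DxCd, DxCb, DxCe, DxRd, DxRb, DxRe} → row (6,1) (6,1) (7,4) (7,4)
{ByCd, ByCb, ByCe} → row (6,1) (7,4) (6,1) (7,4)
{ByRd} → row (6,1) (4,7) (6,1) (4,7)
{ByRb} → row (6,1) (4,6) (6,1) (4,6)
{ByRe} → row (6,1) (4,2) (6,1) (4,2)
{BzCd, BzCb, BzCe} → row (3,5) (7,4) (3,5) (7,4)
{BzRd} → row (3,5) (4,7) (3,5) (4,7)
{BzRb} → row (3,5) (4,6) (3,5) (4,6)
{BzRe} → row (3,5) (4,2) (3,5) (4,2)
{BxCd, BxCb, BxCe} → row (6,6) (7,4) (6,6) (7,4)
{BxRd} → row (6,6) (4,7) (6,6) (4,7)
{BxRb} → row (6,6) (4,6) (6,6) (4,6)
{BxRe} → row (6,6) (4,2) (6,6) (4,2)
That's 13 distinct rows out of 36 strategies.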